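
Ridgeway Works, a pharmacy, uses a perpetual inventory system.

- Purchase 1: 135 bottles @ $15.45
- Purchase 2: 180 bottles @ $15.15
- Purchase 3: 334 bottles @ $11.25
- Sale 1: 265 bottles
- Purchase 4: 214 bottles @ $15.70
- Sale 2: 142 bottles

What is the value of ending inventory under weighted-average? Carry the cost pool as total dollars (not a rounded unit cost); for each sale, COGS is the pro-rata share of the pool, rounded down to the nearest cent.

Ending inventory = $6,428.73

After Purchase 1: 135 on hand, pool $2,085.75 (≈ $15.4500 each)
After Purchase 2: 315 on hand, pool $4,812.75 (≈ $15.2786 each)
After Purchase 3: 649 on hand, pool $8,570.25 (≈ $13.2053 each)
Sale 1, sell 265: 265/649 × $8,570.25 → $3,499.40
After Purchase 4: 598 on hand, pool $8,430.65 (≈ $14.0981 each)
Sale 2, sell 142: 142/598 × $8,430.65 → $2,001.92
Total COGS = $3,499.40 + $2,001.92 = $5,501.32
Ending inventory (cost pool remaining) = $6,428.73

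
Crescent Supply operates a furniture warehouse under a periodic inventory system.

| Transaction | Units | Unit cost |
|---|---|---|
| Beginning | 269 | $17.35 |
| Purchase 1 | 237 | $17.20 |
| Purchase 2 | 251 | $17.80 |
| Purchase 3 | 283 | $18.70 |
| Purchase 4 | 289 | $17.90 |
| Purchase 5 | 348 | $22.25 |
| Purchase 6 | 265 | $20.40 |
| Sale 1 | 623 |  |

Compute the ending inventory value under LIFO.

Sale 1 (623) [LIFO — newest first]: 265 @ $20.40 + 348 @ $22.25 + 10 @ $17.90 = $13,328.00
Ending inventory: 269 @ $17.35 + 237 @ $17.20 + 251 @ $17.80 + 283 @ $18.70 + 279 @ $17.90 = $23,497.55
Check: goods available $36,825.55 = COGS $13,328.00 + ending $23,497.55

Ending inventory = $23,497.55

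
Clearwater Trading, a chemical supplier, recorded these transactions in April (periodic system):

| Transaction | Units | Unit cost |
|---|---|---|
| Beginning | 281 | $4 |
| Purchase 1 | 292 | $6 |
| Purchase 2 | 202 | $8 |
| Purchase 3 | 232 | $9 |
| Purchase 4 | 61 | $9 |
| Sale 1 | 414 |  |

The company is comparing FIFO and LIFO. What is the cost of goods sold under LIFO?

FIFO COGS: 281 @ $4 + 133 @ $6 = $1,922
LIFO COGS: 61 @ $9 + 232 @ $9 + 121 @ $8 = $3,605

COGS = $3,605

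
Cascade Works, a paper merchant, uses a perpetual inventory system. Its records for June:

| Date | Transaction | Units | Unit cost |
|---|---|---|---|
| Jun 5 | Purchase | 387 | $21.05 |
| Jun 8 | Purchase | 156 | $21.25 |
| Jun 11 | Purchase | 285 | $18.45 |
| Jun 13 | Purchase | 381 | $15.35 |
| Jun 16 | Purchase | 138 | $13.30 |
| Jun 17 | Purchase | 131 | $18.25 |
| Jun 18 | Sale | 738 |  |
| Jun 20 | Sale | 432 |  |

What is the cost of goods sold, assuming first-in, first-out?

COGS = $21,969.30

Jun 18, 738 sold [FIFO — oldest first]: 387 @ $21.05 + 156 @ $21.25 + 195 @ $18.45 = $15,059.10
Jun 20, 432 sold [FIFO — oldest first]: 90 @ $18.45 + 342 @ $15.35 = $6,910.20
Total COGS = $15,059.10 + $6,910.20 = $21,969.30
Ending inventory: 39 @ $15.35 + 138 @ $13.30 + 131 @ $18.25 = $4,824.80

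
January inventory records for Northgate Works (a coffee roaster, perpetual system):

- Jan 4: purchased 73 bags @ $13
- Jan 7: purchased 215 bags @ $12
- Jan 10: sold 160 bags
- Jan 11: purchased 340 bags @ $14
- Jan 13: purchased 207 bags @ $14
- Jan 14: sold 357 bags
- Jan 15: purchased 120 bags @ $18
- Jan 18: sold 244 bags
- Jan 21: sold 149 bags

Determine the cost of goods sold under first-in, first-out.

Jan 10, 160 sold [FIFO — oldest first]: 73 @ $13 + 87 @ $12 = $1,993
Jan 14, 357 sold [FIFO — oldest first]: 128 @ $12 + 229 @ $14 = $4,742
Jan 18, 244 sold [FIFO — oldest first]: 111 @ $14 + 133 @ $14 = $3,416
Jan 21, 149 sold [FIFO — oldest first]: 74 @ $14 + 75 @ $18 = $2,386
Total COGS = $1,993 + $4,742 + $3,416 + $2,386 = $12,537
Ending inventory: 45 @ $18 = $810

COGS = $12,537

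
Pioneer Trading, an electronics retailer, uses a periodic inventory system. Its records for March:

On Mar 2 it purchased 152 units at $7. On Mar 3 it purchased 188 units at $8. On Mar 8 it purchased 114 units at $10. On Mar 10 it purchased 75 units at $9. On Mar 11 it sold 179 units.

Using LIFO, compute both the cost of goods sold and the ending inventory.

Mar 11, 179 sold [LIFO — newest first]: 75 @ $9 + 104 @ $10 = $1,715
Ending inventory: 152 @ $7 + 188 @ $8 + 10 @ $10 = $2,668

COGS = $1,715; ending inventory = $2,668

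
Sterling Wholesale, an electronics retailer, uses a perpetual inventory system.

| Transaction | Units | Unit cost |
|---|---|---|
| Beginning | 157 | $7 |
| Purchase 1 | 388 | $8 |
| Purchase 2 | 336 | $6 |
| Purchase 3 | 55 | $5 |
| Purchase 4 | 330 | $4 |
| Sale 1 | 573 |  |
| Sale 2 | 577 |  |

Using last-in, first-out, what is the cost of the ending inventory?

Sale 1 (573) [LIFO — newest first]: 330 @ $4 + 55 @ $5 + 188 @ $6 = $2,723
Sale 2 (577) [LIFO — newest first]: 148 @ $6 + 388 @ $8 + 41 @ $7 = $4,279
Total COGS = $2,723 + $4,279 = $7,002
Ending inventory: 116 @ $7 = $812

Ending inventory = $812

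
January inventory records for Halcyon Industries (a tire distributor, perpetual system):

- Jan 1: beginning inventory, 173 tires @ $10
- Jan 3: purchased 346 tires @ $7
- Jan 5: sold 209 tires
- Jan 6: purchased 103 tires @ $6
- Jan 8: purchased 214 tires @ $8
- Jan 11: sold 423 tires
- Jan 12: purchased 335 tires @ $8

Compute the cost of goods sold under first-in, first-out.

Jan 5, 209 sold [FIFO — oldest first]: 173 @ $10 + 36 @ $7 = $1,982
Jan 11, 423 sold [FIFO — oldest first]: 310 @ $7 + 103 @ $6 + 10 @ $8 = $2,868
Total COGS = $1,982 + $2,868 = $4,850
Ending inventory: 204 @ $8 + 335 @ $8 = $4,312

COGS = $4,850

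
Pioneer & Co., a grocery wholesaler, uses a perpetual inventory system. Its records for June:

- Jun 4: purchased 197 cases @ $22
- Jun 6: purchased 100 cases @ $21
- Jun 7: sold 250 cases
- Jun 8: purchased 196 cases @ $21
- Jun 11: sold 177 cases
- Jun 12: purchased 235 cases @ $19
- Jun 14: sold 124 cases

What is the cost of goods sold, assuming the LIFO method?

COGS = $11,473

Jun 7, 250 sold [LIFO — newest first]: 100 @ $21 + 150 @ $22 = $5,400
Jun 11, 177 sold [LIFO — newest first]: 177 @ $21 = $3,717
Jun 14, 124 sold [LIFO — newest first]: 124 @ $19 = $2,356
Total COGS = $5,400 + $3,717 + $2,356 = $11,473
Ending inventory: 47 @ $22 + 19 @ $21 + 111 @ $19 = $3,542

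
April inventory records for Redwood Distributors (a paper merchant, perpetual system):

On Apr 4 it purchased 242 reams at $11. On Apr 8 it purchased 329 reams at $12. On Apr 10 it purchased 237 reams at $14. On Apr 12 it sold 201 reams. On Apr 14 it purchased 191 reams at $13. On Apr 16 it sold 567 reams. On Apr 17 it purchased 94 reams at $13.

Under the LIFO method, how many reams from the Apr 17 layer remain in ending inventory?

94

Apr 12, 201 sold [LIFO — newest first]: 201 @ $14 = $2,814
Apr 16, 567 sold [LIFO — newest first]: 191 @ $13 + 36 @ $14 + 329 @ $12 + 11 @ $11 = $7,056
Total COGS = $2,814 + $7,056 = $9,870
Ending inventory: 231 @ $11 + 94 @ $13 = $3,763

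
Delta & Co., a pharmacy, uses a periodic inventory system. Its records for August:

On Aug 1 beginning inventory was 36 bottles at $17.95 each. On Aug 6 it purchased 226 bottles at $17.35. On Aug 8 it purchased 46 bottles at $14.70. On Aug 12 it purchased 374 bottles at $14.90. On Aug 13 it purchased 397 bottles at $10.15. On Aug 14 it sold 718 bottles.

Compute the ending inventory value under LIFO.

Aug 14, 718 sold [LIFO — newest first]: 397 @ $10.15 + 321 @ $14.90 = $8,812.45
Ending inventory: 36 @ $17.95 + 226 @ $17.35 + 46 @ $14.70 + 53 @ $14.90 = $6,033.20
Check: goods available $14,845.65 = COGS $8,812.45 + ending $6,033.20

Ending inventory = $6,033.20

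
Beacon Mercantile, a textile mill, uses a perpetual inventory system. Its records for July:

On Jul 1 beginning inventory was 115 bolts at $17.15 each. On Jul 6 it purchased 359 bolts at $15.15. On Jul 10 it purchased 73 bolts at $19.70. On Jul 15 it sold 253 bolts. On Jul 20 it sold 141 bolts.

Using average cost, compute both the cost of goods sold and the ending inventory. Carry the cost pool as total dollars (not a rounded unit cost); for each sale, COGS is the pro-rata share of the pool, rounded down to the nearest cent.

COGS = $6,374.00; ending inventory = $2,475.20

After Jul 1: 115 on hand, pool $1,972.25 (≈ $17.1500 each)
After Jul 6: 474 on hand, pool $7,411.10 (≈ $15.6352 each)
After Jul 10: 547 on hand, pool $8,849.20 (≈ $16.1777 each)
Jul 15, sell 253: 253/547 × $8,849.20 → $4,092.95
Jul 20, sell 141: 141/294 × $4,756.25 → $2,281.05
Total COGS = $4,092.95 + $2,281.05 = $6,374.00
Ending inventory (cost pool remaining) = $2,475.20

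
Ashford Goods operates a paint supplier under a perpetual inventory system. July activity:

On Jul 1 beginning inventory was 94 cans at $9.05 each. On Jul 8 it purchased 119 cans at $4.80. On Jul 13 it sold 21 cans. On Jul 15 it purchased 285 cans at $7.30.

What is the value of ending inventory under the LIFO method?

Ending inventory = $3,401.60

Jul 13, 21 sold [LIFO — newest first]: 21 @ $4.80 = $100.80
Ending inventory: 94 @ $9.05 + 98 @ $4.80 + 285 @ $7.30 = $3,401.60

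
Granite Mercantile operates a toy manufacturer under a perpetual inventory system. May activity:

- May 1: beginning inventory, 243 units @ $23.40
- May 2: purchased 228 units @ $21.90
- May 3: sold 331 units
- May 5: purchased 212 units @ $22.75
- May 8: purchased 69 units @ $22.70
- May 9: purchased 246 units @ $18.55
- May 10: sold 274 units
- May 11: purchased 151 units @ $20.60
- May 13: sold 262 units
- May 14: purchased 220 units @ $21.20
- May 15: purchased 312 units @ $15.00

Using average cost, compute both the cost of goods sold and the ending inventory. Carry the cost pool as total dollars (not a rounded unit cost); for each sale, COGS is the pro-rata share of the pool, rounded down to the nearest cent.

COGS = $18,815.27; ending inventory = $15,271.33

After May 1: 243 on hand, pool $5,686.20 (≈ $23.4000 each)
After May 2: 471 on hand, pool $10,679.40 (≈ $22.6739 each)
May 3, sell 331: 331/471 × $10,679.40 → $7,505.05
After May 5: 352 on hand, pool $7,997.35 (≈ $22.7197 each)
After May 8: 421 on hand, pool $9,563.65 (≈ $22.7165 each)
After May 9: 667 on hand, pool $14,126.95 (≈ $21.1798 each)
May 10, sell 274: 274/667 × $14,126.95 → $5,803.27
After May 11: 544 on hand, pool $11,434.28 (≈ $21.0189 each)
May 13, sell 262: 262/544 × $11,434.28 → $5,506.95
After May 14: 502 on hand, pool $10,591.33 (≈ $21.0983 each)
After May 15: 814 on hand, pool $15,271.33 (≈ $18.7608 each)
Total COGS = $7,505.05 + $5,803.27 + $5,506.95 = $18,815.27
Ending inventory (cost pool remaining) = $15,271.33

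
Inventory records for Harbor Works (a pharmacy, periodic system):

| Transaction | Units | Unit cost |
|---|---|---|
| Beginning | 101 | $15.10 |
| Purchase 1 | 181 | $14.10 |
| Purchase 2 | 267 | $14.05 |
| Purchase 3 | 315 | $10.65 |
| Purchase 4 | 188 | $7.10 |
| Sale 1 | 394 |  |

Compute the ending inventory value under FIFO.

Ending inventory = $6,867.30

Sale 1 (394) [FIFO — oldest first]: 101 @ $15.10 + 181 @ $14.10 + 112 @ $14.05 = $5,650.80
Ending inventory: 155 @ $14.05 + 315 @ $10.65 + 188 @ $7.10 = $6,867.30
Check: goods available $12,518.10 = COGS $5,650.80 + ending $6,867.30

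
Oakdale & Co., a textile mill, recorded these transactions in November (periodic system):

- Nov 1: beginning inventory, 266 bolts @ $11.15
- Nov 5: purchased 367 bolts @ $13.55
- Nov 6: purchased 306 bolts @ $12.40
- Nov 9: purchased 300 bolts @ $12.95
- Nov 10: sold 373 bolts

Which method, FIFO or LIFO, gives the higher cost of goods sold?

LIFO

FIFO COGS: 266 @ $11.15 + 107 @ $13.55 = $4,415.75
LIFO COGS: 300 @ $12.95 + 73 @ $12.40 = $4,790.20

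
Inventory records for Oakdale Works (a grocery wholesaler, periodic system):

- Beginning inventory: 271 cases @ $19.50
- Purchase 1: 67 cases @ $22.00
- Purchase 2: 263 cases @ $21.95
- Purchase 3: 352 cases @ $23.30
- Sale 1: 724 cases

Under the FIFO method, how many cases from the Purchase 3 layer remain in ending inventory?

Sale 1 (724) [FIFO — oldest first]: 271 @ $19.50 + 67 @ $22.00 + 263 @ $21.95 + 123 @ $23.30 = $15,397.25
Ending inventory: 229 @ $23.30 = $5,335.70

229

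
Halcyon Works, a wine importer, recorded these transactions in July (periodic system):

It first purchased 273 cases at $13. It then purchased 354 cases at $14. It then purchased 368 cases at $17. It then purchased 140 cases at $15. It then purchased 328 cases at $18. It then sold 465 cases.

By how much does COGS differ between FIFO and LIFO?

FIFO COGS: 273 @ $13 + 192 @ $14 = $6,237
LIFO COGS: 328 @ $18 + 137 @ $15 = $7,959
Difference = |$6,237 − $7,959| = $1,722

$1,722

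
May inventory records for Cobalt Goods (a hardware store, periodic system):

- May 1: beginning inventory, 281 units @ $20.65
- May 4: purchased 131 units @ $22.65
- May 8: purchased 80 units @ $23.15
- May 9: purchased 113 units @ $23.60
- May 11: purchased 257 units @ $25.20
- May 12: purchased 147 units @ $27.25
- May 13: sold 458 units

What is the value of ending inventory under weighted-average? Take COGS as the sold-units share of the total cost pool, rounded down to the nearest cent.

Ending inventory = $12,980.86

May 13, sell 458: 458/1009 × $23,770.75 → $10,789.89
Ending inventory (cost pool remaining) = $12,980.86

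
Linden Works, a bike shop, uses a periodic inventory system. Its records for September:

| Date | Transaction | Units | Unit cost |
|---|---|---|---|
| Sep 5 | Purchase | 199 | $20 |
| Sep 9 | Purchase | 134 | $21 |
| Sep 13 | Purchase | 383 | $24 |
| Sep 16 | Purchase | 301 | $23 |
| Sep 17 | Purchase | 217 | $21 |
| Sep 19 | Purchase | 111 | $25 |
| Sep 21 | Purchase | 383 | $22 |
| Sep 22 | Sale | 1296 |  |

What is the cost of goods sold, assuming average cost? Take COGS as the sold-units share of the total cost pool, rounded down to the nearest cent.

COGS = $29,000.25

Sep 22, sell 1296: 1296/1728 × $38,667.00 → $29,000.25
Ending inventory (cost pool remaining) = $9,666.75
Check: goods available $38,667.00 = COGS $29,000.25 + ending $9,666.75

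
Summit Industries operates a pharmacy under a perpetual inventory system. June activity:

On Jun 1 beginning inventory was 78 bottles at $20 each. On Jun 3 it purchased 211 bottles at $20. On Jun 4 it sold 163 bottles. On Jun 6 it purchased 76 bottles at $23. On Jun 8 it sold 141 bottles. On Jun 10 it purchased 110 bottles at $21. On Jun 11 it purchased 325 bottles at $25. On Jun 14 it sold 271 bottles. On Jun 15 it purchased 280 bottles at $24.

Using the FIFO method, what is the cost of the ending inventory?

Ending inventory = $12,345

Jun 4, 163 sold [FIFO — oldest first]: 78 @ $20 + 85 @ $20 = $3,260
Jun 8, 141 sold [FIFO — oldest first]: 126 @ $20 + 15 @ $23 = $2,865
Jun 14, 271 sold [FIFO — oldest first]: 61 @ $23 + 110 @ $21 + 100 @ $25 = $6,213
Total COGS = $3,260 + $2,865 + $6,213 = $12,338
Ending inventory: 225 @ $25 + 280 @ $24 = $12,345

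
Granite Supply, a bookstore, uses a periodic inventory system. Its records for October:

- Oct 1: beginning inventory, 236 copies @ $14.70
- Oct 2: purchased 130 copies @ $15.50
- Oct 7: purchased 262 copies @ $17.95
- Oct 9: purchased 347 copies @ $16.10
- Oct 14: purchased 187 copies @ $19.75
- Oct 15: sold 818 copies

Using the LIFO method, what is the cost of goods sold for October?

Oct 15, 818 sold [LIFO — newest first]: 187 @ $19.75 + 347 @ $16.10 + 262 @ $17.95 + 22 @ $15.50 = $14,323.85
Ending inventory: 236 @ $14.70 + 108 @ $15.50 = $5,143.20

COGS = $14,323.85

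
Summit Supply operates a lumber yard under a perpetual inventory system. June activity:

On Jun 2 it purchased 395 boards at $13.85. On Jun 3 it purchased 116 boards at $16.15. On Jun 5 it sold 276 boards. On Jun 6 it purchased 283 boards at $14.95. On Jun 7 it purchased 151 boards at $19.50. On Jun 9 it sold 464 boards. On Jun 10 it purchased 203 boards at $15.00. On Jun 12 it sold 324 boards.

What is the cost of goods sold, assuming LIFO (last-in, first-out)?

Jun 5, 276 sold [LIFO — newest first]: 116 @ $16.15 + 160 @ $13.85 = $4,089.40
Jun 9, 464 sold [LIFO — newest first]: 151 @ $19.50 + 283 @ $14.95 + 30 @ $13.85 = $7,590.85
Jun 12, 324 sold [LIFO — newest first]: 203 @ $15.00 + 121 @ $13.85 = $4,720.85
Total COGS = $4,089.40 + $7,590.85 + $4,720.85 = $16,401.10
Ending inventory: 84 @ $13.85 = $1,163.40

COGS = $16,401.10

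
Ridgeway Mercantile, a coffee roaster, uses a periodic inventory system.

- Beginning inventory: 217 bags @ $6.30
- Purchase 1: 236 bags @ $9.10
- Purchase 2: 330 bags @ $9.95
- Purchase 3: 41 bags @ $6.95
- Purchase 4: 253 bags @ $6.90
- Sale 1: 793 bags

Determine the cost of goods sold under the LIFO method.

COGS = $6,852.05

Sale 1 (793) [LIFO — newest first]: 253 @ $6.90 + 41 @ $6.95 + 330 @ $9.95 + 169 @ $9.10 = $6,852.05
Ending inventory: 217 @ $6.30 + 67 @ $9.10 = $1,976.80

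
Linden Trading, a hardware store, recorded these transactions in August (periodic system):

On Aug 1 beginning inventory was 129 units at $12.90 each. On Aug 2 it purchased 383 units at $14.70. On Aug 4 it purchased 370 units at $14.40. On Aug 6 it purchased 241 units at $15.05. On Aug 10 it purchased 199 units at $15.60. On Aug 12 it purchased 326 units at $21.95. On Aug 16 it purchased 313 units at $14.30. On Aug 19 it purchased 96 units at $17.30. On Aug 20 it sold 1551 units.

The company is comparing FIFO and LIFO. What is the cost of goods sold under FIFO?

FIFO COGS: 129 @ $12.90 + 383 @ $14.70 + 370 @ $14.40 + 241 @ $15.05 + 199 @ $15.60 + 229 @ $21.95 = $24,380.20
LIFO COGS: 96 @ $17.30 + 313 @ $14.30 + 326 @ $21.95 + 199 @ $15.60 + 241 @ $15.05 + 370 @ $14.40 + 6 @ $14.70 = $25,440.05

COGS = $24,380.20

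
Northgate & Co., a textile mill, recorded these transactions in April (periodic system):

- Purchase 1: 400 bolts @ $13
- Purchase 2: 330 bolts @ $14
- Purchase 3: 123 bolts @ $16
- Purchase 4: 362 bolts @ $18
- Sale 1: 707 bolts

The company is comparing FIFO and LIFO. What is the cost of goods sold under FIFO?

COGS = $9,498

FIFO COGS: 400 @ $13 + 307 @ $14 = $9,498
LIFO COGS: 362 @ $18 + 123 @ $16 + 222 @ $14 = $11,592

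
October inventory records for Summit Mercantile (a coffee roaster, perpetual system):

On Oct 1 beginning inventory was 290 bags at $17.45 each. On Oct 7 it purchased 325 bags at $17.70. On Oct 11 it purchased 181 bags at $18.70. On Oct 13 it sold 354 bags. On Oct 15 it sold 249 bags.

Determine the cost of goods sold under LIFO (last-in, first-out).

Oct 13, 354 sold [LIFO — newest first]: 181 @ $18.70 + 173 @ $17.70 = $6,446.80
Oct 15, 249 sold [LIFO — newest first]: 152 @ $17.70 + 97 @ $17.45 = $4,383.05
Total COGS = $6,446.80 + $4,383.05 = $10,829.85
Ending inventory: 193 @ $17.45 = $3,367.85
Check: goods available $14,197.70 = COGS $10,829.85 + ending $3,367.85

COGS = $10,829.85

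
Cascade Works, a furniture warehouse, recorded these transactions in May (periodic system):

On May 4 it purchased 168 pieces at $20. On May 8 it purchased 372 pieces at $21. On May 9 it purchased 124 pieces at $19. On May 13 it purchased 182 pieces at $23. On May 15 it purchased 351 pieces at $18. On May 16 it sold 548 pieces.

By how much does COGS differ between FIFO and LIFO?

$535

FIFO COGS: 168 @ $20 + 372 @ $21 + 8 @ $19 = $11,324
LIFO COGS: 351 @ $18 + 182 @ $23 + 15 @ $19 = $10,789
Difference = |$11,324 − $10,789| = $535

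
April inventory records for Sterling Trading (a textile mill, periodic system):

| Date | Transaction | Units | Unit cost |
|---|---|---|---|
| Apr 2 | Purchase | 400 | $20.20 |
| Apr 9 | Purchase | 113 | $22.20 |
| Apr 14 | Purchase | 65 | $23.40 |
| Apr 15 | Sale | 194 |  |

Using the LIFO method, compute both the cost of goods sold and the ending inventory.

COGS = $4,352.80; ending inventory = $7,756.80

Apr 15, 194 sold [LIFO — newest first]: 65 @ $23.40 + 113 @ $22.20 + 16 @ $20.20 = $4,352.80
Ending inventory: 384 @ $20.20 = $7,756.80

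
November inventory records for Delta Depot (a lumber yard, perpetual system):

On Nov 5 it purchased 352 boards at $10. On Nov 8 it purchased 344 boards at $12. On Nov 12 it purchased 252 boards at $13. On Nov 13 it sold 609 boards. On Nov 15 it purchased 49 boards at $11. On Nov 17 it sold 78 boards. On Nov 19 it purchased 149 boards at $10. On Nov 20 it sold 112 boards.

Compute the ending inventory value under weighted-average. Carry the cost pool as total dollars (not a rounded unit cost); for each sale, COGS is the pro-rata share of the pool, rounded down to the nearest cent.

After Nov 5: 352 on hand, pool $3,520.00 (≈ $10.0000 each)
After Nov 8: 696 on hand, pool $7,648.00 (≈ $10.9885 each)
After Nov 12: 948 on hand, pool $10,924.00 (≈ $11.5232 each)
Nov 13, sell 609: 609/948 × $10,924.00 → $7,017.63
After Nov 15: 388 on hand, pool $4,445.37 (≈ $11.4571 each)
Nov 17, sell 78: 78/388 × $4,445.37 → $893.65
After Nov 19: 459 on hand, pool $5,041.72 (≈ $10.9841 each)
Nov 20, sell 112: 112/459 × $5,041.72 → $1,230.22
Total COGS = $7,017.63 + $893.65 + $1,230.22 = $9,141.50
Ending inventory (cost pool remaining) = $3,811.50

Ending inventory = $3,811.50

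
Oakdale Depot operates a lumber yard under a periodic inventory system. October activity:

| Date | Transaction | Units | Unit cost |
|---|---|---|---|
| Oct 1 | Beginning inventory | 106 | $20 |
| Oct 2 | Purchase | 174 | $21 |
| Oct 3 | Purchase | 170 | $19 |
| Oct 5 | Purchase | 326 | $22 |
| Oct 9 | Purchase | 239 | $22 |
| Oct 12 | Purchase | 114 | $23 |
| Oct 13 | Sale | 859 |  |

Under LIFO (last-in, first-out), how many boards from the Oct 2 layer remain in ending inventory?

Oct 13, 859 sold [LIFO — newest first]: 114 @ $23 + 239 @ $22 + 326 @ $22 + 170 @ $19 + 10 @ $21 = $18,492
Ending inventory: 106 @ $20 + 164 @ $21 = $5,564

164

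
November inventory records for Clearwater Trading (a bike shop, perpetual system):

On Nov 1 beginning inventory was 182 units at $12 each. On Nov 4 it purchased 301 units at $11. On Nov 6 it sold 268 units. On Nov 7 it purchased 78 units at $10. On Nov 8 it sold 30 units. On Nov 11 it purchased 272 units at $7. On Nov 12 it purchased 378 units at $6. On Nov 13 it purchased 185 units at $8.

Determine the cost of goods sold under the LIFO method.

Nov 6, 268 sold [LIFO — newest first]: 268 @ $11 = $2,948
Nov 8, 30 sold [LIFO — newest first]: 30 @ $10 = $300
Total COGS = $2,948 + $300 = $3,248
Ending inventory: 182 @ $12 + 33 @ $11 + 48 @ $10 + 272 @ $7 + 378 @ $6 + 185 @ $8 = $8,679
Check: goods available $11,927 = COGS $3,248 + ending $8,679

COGS = $3,248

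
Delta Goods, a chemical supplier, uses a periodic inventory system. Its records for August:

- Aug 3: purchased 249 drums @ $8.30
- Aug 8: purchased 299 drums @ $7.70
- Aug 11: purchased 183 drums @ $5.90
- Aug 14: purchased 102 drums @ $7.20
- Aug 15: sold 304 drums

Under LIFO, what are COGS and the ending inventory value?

COGS = $1,960.40; ending inventory = $4,222.70

Aug 15, 304 sold [LIFO — newest first]: 102 @ $7.20 + 183 @ $5.90 + 19 @ $7.70 = $1,960.40
Ending inventory: 249 @ $8.30 + 280 @ $7.70 = $4,222.70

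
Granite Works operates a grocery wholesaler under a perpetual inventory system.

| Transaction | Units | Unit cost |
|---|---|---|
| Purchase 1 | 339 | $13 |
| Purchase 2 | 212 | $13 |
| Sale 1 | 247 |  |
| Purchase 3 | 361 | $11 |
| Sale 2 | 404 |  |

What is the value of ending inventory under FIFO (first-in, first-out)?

Ending inventory = $2,871

Sale 1 (247) [FIFO — oldest first]: 247 @ $13 = $3,211
Sale 2 (404) [FIFO — oldest first]: 92 @ $13 + 212 @ $13 + 100 @ $11 = $5,052
Total COGS = $3,211 + $5,052 = $8,263
Ending inventory: 261 @ $11 = $2,871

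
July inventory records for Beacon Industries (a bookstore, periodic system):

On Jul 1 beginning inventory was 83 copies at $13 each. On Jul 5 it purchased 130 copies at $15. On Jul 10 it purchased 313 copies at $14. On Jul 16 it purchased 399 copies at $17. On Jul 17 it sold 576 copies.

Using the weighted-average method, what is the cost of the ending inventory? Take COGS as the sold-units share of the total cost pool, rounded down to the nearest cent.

Jul 17, sell 576: 576/925 × $14,194.00 → $8,838.64
Ending inventory (cost pool remaining) = $5,355.36

Ending inventory = $5,355.36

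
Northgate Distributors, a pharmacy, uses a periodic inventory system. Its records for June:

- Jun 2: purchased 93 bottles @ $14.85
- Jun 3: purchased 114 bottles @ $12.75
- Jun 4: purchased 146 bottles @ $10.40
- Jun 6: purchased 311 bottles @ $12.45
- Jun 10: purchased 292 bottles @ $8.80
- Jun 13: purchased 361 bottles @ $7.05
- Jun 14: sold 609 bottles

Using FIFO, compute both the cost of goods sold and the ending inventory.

Jun 14, 609 sold [FIFO — oldest first]: 93 @ $14.85 + 114 @ $12.75 + 146 @ $10.40 + 256 @ $12.45 = $7,540.15
Ending inventory: 55 @ $12.45 + 292 @ $8.80 + 361 @ $7.05 = $5,799.40

COGS = $7,540.15; ending inventory = $5,799.40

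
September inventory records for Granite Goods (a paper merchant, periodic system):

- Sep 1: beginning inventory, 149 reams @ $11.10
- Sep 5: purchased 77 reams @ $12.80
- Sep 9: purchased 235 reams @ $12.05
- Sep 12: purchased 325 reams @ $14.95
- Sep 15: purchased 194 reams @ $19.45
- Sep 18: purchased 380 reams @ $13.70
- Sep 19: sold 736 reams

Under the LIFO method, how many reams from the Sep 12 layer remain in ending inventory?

Sep 19, 736 sold [LIFO — newest first]: 380 @ $13.70 + 194 @ $19.45 + 162 @ $14.95 = $11,401.20
Ending inventory: 149 @ $11.10 + 77 @ $12.80 + 235 @ $12.05 + 163 @ $14.95 = $7,908.10
Check: goods available $19,309.30 = COGS $11,401.20 + ending $7,908.10

163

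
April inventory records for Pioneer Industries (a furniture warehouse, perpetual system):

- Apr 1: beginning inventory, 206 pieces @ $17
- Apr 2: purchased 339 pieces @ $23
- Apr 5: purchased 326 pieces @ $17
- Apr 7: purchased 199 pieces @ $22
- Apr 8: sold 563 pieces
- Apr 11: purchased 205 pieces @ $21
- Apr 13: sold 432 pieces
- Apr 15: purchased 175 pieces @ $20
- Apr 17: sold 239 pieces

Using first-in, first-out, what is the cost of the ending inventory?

Apr 8, 563 sold [FIFO — oldest first]: 206 @ $17 + 339 @ $23 + 18 @ $17 = $11,605
Apr 13, 432 sold [FIFO — oldest first]: 308 @ $17 + 124 @ $22 = $7,964
Apr 17, 239 sold [FIFO — oldest first]: 75 @ $22 + 164 @ $21 = $5,094
Total COGS = $11,605 + $7,964 + $5,094 = $24,663
Ending inventory: 41 @ $21 + 175 @ $20 = $4,361

Ending inventory = $4,361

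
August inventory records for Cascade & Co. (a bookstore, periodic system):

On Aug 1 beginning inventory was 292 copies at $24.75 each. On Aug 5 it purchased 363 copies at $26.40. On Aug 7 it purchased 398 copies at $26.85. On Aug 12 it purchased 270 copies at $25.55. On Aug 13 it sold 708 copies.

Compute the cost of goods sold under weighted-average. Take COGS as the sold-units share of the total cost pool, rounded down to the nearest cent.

COGS = $18,406.39

Aug 13, sell 708: 708/1323 × $34,395.00 → $18,406.39
Ending inventory (cost pool remaining) = $15,988.61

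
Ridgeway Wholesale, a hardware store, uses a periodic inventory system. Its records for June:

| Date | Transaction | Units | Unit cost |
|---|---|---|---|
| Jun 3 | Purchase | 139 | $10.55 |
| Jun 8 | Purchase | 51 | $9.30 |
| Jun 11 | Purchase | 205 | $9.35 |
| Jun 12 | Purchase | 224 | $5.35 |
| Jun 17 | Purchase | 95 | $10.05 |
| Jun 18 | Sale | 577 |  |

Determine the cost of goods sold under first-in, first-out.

COGS = $4,831.20

Jun 18, 577 sold [FIFO — oldest first]: 139 @ $10.55 + 51 @ $9.30 + 205 @ $9.35 + 182 @ $5.35 = $4,831.20
Ending inventory: 42 @ $5.35 + 95 @ $10.05 = $1,179.45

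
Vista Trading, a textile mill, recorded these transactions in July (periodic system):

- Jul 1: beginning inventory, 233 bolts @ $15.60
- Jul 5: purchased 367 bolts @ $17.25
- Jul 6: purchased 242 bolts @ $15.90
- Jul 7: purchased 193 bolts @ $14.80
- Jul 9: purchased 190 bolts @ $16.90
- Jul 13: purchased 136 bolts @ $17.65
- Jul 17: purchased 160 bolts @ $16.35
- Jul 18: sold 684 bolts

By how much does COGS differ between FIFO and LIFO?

$137.85

FIFO COGS: 233 @ $15.60 + 367 @ $17.25 + 84 @ $15.90 = $11,301.15
LIFO COGS: 160 @ $16.35 + 136 @ $17.65 + 190 @ $16.90 + 193 @ $14.80 + 5 @ $15.90 = $11,163.30
Difference = |$11,301.15 − $11,163.30| = $137.85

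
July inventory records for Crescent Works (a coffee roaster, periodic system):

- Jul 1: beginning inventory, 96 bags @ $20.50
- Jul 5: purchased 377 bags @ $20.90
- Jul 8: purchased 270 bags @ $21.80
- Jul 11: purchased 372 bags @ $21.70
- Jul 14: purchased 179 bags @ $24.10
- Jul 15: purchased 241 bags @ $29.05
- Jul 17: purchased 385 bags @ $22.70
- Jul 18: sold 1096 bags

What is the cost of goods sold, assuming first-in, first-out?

COGS = $23,393.40

Jul 18, 1096 sold [FIFO — oldest first]: 96 @ $20.50 + 377 @ $20.90 + 270 @ $21.80 + 353 @ $21.70 = $23,393.40
Ending inventory: 19 @ $21.70 + 179 @ $24.10 + 241 @ $29.05 + 385 @ $22.70 = $20,466.75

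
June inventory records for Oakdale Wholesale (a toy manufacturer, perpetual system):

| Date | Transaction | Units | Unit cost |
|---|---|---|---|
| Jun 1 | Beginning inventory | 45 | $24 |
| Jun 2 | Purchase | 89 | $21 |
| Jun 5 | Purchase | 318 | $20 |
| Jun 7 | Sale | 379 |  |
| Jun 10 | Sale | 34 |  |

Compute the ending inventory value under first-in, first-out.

Jun 7, 379 sold [FIFO — oldest first]: 45 @ $24 + 89 @ $21 + 245 @ $20 = $7,849
Jun 10, 34 sold [FIFO — oldest first]: 34 @ $20 = $680
Total COGS = $7,849 + $680 = $8,529
Ending inventory: 39 @ $20 = $780
Check: goods available $9,309 = COGS $8,529 + ending $780

Ending inventory = $780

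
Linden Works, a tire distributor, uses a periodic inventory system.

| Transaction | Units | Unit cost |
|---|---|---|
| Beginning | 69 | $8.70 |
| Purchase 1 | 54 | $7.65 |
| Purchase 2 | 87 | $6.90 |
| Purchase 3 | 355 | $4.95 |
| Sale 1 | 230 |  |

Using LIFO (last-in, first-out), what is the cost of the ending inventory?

Sale 1 (230) [LIFO — newest first]: 230 @ $4.95 = $1,138.50
Ending inventory: 69 @ $8.70 + 54 @ $7.65 + 87 @ $6.90 + 125 @ $4.95 = $2,232.45
Check: goods available $3,370.95 = COGS $1,138.50 + ending $2,232.45

Ending inventory = $2,232.45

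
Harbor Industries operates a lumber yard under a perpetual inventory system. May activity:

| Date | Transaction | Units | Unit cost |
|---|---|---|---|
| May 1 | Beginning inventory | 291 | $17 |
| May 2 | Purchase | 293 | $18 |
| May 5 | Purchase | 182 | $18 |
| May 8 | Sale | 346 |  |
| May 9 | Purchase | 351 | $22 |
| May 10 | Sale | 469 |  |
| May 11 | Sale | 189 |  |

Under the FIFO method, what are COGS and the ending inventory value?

May 8, 346 sold [FIFO — oldest first]: 291 @ $17 + 55 @ $18 = $5,937
May 10, 469 sold [FIFO — oldest first]: 238 @ $18 + 182 @ $18 + 49 @ $22 = $8,638
May 11, 189 sold [FIFO — oldest first]: 189 @ $22 = $4,158
Total COGS = $5,937 + $8,638 + $4,158 = $18,733
Ending inventory: 113 @ $22 = $2,486

COGS = $18,733; ending inventory = $2,486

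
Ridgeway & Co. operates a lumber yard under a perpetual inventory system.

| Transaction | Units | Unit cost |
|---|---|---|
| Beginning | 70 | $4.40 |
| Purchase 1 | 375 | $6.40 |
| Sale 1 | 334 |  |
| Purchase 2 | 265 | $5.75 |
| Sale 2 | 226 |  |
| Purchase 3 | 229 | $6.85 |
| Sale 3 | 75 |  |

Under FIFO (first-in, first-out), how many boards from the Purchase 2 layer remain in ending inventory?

Sale 1 (334) [FIFO — oldest first]: 70 @ $4.40 + 264 @ $6.40 = $1,997.60
Sale 2 (226) [FIFO — oldest first]: 111 @ $6.40 + 115 @ $5.75 = $1,371.65
Sale 3 (75) [FIFO — oldest first]: 75 @ $5.75 = $431.25
Total COGS = $1,997.60 + $1,371.65 + $431.25 = $3,800.50
Ending inventory: 75 @ $5.75 + 229 @ $6.85 = $1,999.90

75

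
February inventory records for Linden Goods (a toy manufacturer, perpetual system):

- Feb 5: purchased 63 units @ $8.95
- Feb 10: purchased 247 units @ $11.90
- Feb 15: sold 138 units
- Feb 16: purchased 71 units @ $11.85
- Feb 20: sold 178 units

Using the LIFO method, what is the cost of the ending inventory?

Feb 15, 138 sold [LIFO — newest first]: 138 @ $11.90 = $1,642.20
Feb 20, 178 sold [LIFO — newest first]: 71 @ $11.85 + 107 @ $11.90 = $2,114.65
Total COGS = $1,642.20 + $2,114.65 = $3,756.85
Ending inventory: 63 @ $8.95 + 2 @ $11.90 = $587.65

Ending inventory = $587.65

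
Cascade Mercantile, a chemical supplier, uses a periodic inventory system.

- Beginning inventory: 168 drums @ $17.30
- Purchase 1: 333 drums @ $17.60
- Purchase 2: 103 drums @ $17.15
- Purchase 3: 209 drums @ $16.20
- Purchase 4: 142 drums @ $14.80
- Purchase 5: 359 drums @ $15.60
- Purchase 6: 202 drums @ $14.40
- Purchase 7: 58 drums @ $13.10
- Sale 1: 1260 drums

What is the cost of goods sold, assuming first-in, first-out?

COGS = $20,779.05

Sale 1 (1260) [FIFO — oldest first]: 168 @ $17.30 + 333 @ $17.60 + 103 @ $17.15 + 209 @ $16.20 + 142 @ $14.80 + 305 @ $15.60 = $20,779.05
Ending inventory: 54 @ $15.60 + 202 @ $14.40 + 58 @ $13.10 = $4,511.00
Check: goods available $25,290.05 = COGS $20,779.05 + ending $4,511.00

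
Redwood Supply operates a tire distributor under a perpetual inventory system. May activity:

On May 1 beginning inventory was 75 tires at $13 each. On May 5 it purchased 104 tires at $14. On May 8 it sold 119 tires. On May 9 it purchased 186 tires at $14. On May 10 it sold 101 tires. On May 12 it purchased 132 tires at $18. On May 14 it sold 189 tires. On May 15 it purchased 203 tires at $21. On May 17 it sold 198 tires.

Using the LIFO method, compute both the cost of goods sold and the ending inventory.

COGS = $10,397; ending inventory = $1,277

May 8, 119 sold [LIFO — newest first]: 104 @ $14 + 15 @ $13 = $1,651
May 10, 101 sold [LIFO — newest first]: 101 @ $14 = $1,414
May 14, 189 sold [LIFO — newest first]: 132 @ $18 + 57 @ $14 = $3,174
May 17, 198 sold [LIFO — newest first]: 198 @ $21 = $4,158
Total COGS = $1,651 + $1,414 + $3,174 + $4,158 = $10,397
Ending inventory: 60 @ $13 + 28 @ $14 + 5 @ $21 = $1,277
Check: goods available $11,674 = COGS $10,397 + ending $1,277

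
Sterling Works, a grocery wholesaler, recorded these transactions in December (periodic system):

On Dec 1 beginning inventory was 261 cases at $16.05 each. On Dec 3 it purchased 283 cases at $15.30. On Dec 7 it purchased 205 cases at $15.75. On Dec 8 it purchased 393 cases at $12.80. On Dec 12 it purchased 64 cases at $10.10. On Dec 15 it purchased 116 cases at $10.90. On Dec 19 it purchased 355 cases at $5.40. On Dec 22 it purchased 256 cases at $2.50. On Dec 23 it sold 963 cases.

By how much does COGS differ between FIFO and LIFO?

$7,817.50

FIFO COGS: 261 @ $16.05 + 283 @ $15.30 + 205 @ $15.75 + 214 @ $12.80 = $14,486.90
LIFO COGS: 256 @ $2.50 + 355 @ $5.40 + 116 @ $10.90 + 64 @ $10.10 + 172 @ $12.80 = $6,669.40
Difference = |$14,486.90 − $6,669.40| = $7,817.50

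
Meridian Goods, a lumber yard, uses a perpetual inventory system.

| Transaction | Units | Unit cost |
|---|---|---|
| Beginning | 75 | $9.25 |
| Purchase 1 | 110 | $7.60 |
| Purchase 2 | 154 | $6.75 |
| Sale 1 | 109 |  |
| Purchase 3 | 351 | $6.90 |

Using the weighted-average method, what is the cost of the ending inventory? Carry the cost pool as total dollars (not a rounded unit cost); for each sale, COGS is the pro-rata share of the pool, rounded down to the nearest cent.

Ending inventory = $4,165.05

After Beginning: 75 on hand, pool $693.75 (≈ $9.2500 each)
After Purchase 1: 185 on hand, pool $1,529.75 (≈ $8.2689 each)
After Purchase 2: 339 on hand, pool $2,569.25 (≈ $7.5789 each)
Sale 1, sell 109: 109/339 × $2,569.25 → $826.10
After Purchase 3: 581 on hand, pool $4,165.05 (≈ $7.1688 each)
Ending inventory (cost pool remaining) = $4,165.05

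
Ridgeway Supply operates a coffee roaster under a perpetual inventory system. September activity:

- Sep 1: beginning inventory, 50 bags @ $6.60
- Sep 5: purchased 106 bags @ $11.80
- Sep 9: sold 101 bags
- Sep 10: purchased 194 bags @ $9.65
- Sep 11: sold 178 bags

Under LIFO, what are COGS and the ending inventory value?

Sep 9, 101 sold [LIFO — newest first]: 101 @ $11.80 = $1,191.80
Sep 11, 178 sold [LIFO — newest first]: 178 @ $9.65 = $1,717.70
Total COGS = $1,191.80 + $1,717.70 = $2,909.50
Ending inventory: 50 @ $6.60 + 5 @ $11.80 + 16 @ $9.65 = $543.40
Check: goods available $3,452.90 = COGS $2,909.50 + ending $543.40

COGS = $2,909.50; ending inventory = $543.40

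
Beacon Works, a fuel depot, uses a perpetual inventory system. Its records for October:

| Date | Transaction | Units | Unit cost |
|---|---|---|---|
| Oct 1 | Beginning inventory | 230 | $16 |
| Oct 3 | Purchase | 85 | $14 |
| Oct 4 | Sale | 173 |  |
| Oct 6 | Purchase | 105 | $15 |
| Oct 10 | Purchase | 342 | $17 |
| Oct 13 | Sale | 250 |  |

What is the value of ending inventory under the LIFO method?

Ending inventory = $5,411

Oct 4, 173 sold [LIFO — newest first]: 85 @ $14 + 88 @ $16 = $2,598
Oct 13, 250 sold [LIFO — newest first]: 250 @ $17 = $4,250
Total COGS = $2,598 + $4,250 = $6,848
Ending inventory: 142 @ $16 + 105 @ $15 + 92 @ $17 = $5,411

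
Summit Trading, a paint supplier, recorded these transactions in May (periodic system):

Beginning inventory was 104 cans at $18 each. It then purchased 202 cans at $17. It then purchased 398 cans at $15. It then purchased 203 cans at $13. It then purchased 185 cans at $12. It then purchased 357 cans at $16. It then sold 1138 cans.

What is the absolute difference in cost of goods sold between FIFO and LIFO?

$405

FIFO COGS: 104 @ $18 + 202 @ $17 + 398 @ $15 + 203 @ $13 + 185 @ $12 + 46 @ $16 = $16,871
LIFO COGS: 357 @ $16 + 185 @ $12 + 203 @ $13 + 393 @ $15 = $16,466
Difference = |$16,871 − $16,466| = $405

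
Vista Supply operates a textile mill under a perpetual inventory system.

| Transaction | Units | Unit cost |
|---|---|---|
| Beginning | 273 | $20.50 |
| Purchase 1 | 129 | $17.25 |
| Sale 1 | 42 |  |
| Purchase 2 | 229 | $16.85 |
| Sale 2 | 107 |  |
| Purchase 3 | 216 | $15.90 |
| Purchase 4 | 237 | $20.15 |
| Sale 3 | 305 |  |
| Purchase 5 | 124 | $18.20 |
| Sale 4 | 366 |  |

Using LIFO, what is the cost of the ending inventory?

Ending inventory = $7,569.05

Sale 1 (42) [LIFO — newest first]: 42 @ $17.25 = $724.50
Sale 2 (107) [LIFO — newest first]: 107 @ $16.85 = $1,802.95
Sale 3 (305) [LIFO — newest first]: 237 @ $20.15 + 68 @ $15.90 = $5,856.75
Sale 4 (366) [LIFO — newest first]: 124 @ $18.20 + 148 @ $15.90 + 94 @ $16.85 = $6,193.90
Total COGS = $724.50 + $1,802.95 + $5,856.75 + $6,193.90 = $14,578.10
Ending inventory: 273 @ $20.50 + 87 @ $17.25 + 28 @ $16.85 = $7,569.05
Check: goods available $22,147.15 = COGS $14,578.10 + ending $7,569.05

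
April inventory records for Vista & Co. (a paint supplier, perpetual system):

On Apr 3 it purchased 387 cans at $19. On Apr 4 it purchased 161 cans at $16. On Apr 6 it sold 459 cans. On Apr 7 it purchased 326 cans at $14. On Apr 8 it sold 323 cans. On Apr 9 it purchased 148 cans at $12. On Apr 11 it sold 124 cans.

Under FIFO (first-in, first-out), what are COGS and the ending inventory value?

COGS = $14,877; ending inventory = $1,392

Apr 6, 459 sold [FIFO — oldest first]: 387 @ $19 + 72 @ $16 = $8,505
Apr 8, 323 sold [FIFO — oldest first]: 89 @ $16 + 234 @ $14 = $4,700
Apr 11, 124 sold [FIFO — oldest first]: 92 @ $14 + 32 @ $12 = $1,672
Total COGS = $8,505 + $4,700 + $1,672 = $14,877
Ending inventory: 116 @ $12 = $1,392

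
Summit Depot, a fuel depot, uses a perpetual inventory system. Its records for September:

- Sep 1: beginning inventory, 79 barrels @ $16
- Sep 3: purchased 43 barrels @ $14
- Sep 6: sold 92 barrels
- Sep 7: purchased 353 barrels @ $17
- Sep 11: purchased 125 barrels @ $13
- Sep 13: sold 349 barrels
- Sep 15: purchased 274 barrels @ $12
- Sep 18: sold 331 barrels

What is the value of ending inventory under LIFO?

Ending inventory = $1,704

Sep 6, 92 sold [LIFO — newest first]: 43 @ $14 + 49 @ $16 = $1,386
Sep 13, 349 sold [LIFO — newest first]: 125 @ $13 + 224 @ $17 = $5,433
Sep 18, 331 sold [LIFO — newest first]: 274 @ $12 + 57 @ $17 = $4,257
Total COGS = $1,386 + $5,433 + $4,257 = $11,076
Ending inventory: 30 @ $16 + 72 @ $17 = $1,704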